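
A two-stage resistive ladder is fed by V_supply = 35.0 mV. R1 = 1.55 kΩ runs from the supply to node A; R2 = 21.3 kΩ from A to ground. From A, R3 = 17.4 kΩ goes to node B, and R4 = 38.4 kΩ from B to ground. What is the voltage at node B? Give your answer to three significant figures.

V_B ≈ 21.9 mV

Node A sees R2 in parallel with the series input of stage 2, R3 + R4 = 55.80 kΩ.
Effective lower resistance at A: R2 ‖ 55.80 = 15.42 kΩ.
First divider: V_A = V_supply · 15.42/(1.55 + 15.42) = 31.80 mV.
Then the unloaded second divider: V_B = V_A × R4/(R3+R4) = 31.80 × 0.6882 = 21.89 mV.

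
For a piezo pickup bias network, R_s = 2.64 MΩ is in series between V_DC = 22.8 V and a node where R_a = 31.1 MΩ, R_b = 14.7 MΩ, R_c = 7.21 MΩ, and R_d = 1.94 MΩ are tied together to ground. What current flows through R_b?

I ≈ 0.518 µA

Equivalent of the parallel group: R_p = 1.326 MΩ.
Node voltage V_A = V_DC · R_p/(R_s + R_p) = 22.8 × 0.3343 = 7.622 V.
Branch current I = V_A/R_b = 7.622/14.7 = 0.5185 µA.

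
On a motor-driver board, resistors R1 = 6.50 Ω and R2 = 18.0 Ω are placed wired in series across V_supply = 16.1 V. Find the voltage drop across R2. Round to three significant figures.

Total series resistance ΣR = 6.50 + 18.0 = 24.50 Ω.
Voltage divider: V = V_supply · (18.00 / 24.50) = 16.1 × 0.7347 = 11.83 V.

V ≈ 11.8 V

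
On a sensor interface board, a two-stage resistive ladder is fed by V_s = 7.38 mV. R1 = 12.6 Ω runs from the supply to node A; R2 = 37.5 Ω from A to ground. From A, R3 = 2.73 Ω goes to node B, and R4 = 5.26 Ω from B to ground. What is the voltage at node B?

The second stage (R3 + R4 = 7.990 Ω) loads node A in parallel with R2.
Effective lower resistance at A: R2 ‖ 7.990 = 6.587 Ω.
First divider: V_A = V_s · 6.587/(12.6 + 6.587) = 2.533 mV.
Stage 2 is unloaded, so V_B = V_A · R4/(R3+R4) = 2.533 × 5.26/7.990 = 1.668 mV.

V_B ≈ 1.67 mV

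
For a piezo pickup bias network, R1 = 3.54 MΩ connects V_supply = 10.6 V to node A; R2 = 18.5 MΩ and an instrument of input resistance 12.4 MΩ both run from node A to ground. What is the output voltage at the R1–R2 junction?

V_out ≈ 7.18 V

R2 ‖ R_L = (18.5 × 12.4)/(18.5 + 12.4) = 7.424 MΩ.
Now apply the divider: V_out = 10.6 × 0.6771 = 7.178 V.
(Unloaded it would be 8.90 V; the load pulls it down.)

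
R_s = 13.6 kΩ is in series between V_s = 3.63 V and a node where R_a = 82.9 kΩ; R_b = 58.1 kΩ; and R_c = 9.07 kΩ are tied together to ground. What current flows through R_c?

Parallel bank: R_p = 1/(1/82.9 + 1/58.1 + 1/9.07) = 7.167 kΩ.
V_A = 3.63 × 7.167/20.77 = 1.253 V.
I(R_c) = V_A / R_c = 1.253/9.07 = 0.1381 mA.
(Check via current divider: I_total = 0.1748 mA; share G_k/ΣG = 0.7902 → same result.)

I ≈ 0.138 mA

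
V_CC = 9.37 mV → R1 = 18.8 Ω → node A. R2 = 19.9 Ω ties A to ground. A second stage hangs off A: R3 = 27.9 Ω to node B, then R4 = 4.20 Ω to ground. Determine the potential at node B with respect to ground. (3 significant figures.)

Looking into the second stage from A: R3 + R4 = 32.10 Ω appears in parallel with R2.
Effective lower resistance at A: R2 ‖ 32.10 = 12.28 Ω.
V_A = 9.37 × 12.28/(18.8 + 12.28) = 3.703 mV.
V_B = V_A × 0.1308 = 0.4845 mV.

V_B ≈ 0.485 mV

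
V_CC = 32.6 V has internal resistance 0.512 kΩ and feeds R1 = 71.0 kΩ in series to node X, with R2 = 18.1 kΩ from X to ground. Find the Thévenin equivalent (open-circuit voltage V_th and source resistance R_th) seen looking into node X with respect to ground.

V_th ≈ 6.58 V, R_th ≈ 14.4 kΩ

R1' = 0.512 + 71.0 = 71.51 kΩ (source resistance + R1).
V_th is the unloaded tap voltage: V_CC · R2/(R1'+R2) = 32.6 × 0.2020 = 6.585 V.
Zeroing V_CC shorts the top of R1' to ground, so R_th = R1' ‖ R2 = 14.44 kΩ.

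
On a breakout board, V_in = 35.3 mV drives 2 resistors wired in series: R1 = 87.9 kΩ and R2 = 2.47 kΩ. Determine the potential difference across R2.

Total series resistance ΣR = 87.9 + 2.47 = 90.37 kΩ.
By the voltage-divider rule, V = 35.3 × 2.470/90.37 = 0.9648 mV.

V ≈ 0.965 mV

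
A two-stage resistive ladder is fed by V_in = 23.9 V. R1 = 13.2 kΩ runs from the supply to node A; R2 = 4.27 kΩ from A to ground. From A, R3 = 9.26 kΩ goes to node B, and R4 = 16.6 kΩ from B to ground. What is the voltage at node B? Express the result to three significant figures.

V_B ≈ 3.33 V

The second stage (R3 + R4 = 25.86 kΩ) loads node A in parallel with R2.
Effective lower resistance at A: R2 ‖ 25.86 = 3.665 kΩ.
First divider: V_A = V_in · 3.665/(13.2 + 3.665) = 5.194 V.
V_B = V_A × 0.6419 = 3.334 V.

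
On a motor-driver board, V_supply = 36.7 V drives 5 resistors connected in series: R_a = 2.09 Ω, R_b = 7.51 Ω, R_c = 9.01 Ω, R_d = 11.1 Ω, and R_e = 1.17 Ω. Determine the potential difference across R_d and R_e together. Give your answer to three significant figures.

ΣR = 2.09 + 7.51 + 9.01 + 11.1 + 1.17 = 30.88 Ω.
R_{R_d..R_e} = 11.1 + 1.17 = 12.27 Ω.
By the voltage-divider rule, V = 36.7 × 12.27/30.88 = 14.58 V.

V ≈ 14.6 V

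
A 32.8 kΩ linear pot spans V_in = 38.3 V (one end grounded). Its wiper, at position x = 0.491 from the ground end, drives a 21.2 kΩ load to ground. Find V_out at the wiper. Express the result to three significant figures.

The pot divides into 16.70 kΩ above the wiper and 16.10 kΩ below.
R_L loads the lower segment: effective lower R = 9.152 kΩ.
V_out = 38.3 × 9.152/(16.70 + 9.152) = 13.56 V.
(Unloaded: V_out = x·V_in = 18.8 V.)

V_out ≈ 13.6 V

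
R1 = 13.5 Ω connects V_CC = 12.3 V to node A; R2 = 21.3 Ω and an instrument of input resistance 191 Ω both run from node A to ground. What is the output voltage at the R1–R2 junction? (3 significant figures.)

First combine the lower leg with the load: R2 ‖ R_L = 19.16 Ω.
Then V_out = V_CC · R2'/(R1 + R2') = 12.3 × 19.16/32.66 = 7.216 V.

V_out ≈ 7.22 V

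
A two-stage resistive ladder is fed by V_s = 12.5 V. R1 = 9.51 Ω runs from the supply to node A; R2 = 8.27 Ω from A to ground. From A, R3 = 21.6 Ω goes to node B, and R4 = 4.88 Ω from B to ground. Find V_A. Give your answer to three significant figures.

The second stage (R3 + R4 = 26.48 Ω) loads node A in parallel with R2.
Effective lower resistance at A: R2 ‖ 26.48 = 6.302 Ω.
V_A = 12.5 × 6.302/(9.51 + 6.302) = 4.982 V.

V_A ≈ 4.98 V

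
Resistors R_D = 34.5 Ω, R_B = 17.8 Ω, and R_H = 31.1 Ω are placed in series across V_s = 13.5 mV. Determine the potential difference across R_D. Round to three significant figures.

V ≈ 5.58 mV

Total series resistance ΣR = 34.5 + 17.8 + 31.1 = 83.40 Ω.
V = V_s · R/ΣR = 13.5 × 0.4137 = 5.585 mV.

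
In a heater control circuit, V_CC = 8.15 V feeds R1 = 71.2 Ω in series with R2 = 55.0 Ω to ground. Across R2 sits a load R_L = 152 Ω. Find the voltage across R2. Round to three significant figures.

R2 ‖ R_L = (55.0 × 152)/(55.0 + 152) = 40.39 Ω.
Now apply the divider: V_out = 8.15 × 0.3619 = 2.950 V.
(Unloaded it would be 3.55 V; the load pulls it down.)

V_out ≈ 2.95 V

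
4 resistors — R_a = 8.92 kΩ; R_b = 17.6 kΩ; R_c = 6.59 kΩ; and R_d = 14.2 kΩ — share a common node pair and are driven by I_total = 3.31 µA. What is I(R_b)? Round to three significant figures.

I ≈ 0.481 µA

Conductances: ΣG = 1/8.92 + 1/17.6 + 1/6.59 + 1/14.2 = 0.3911 (1/kΩ).
Current divider: I(R_b) = I_total · G_k/ΣG = 3.31 × (0.05682/0.3911) = 3.31 × 0.1453 = 0.4809 µA.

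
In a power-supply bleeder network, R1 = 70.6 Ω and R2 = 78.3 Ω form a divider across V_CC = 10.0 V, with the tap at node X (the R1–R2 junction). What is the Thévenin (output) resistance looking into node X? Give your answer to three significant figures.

R_th ≈ 37.1 Ω

With V_CC suppressed (replaced by a short), R_th = R1 ‖ R2 = (70.60 × 78.3)/(70.60 + 78.3) = 37.13 Ω.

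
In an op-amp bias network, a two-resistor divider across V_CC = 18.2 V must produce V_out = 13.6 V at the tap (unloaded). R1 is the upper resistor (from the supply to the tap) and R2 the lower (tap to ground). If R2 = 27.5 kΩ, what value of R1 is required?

R1 ≈ 9.30 kΩ

Required fraction k = V_out/V_CC = 0.7473.
So R1 = R2 · (V_CC/V_out − 1) = 27.5 × (18.2/13.6 − 1) = 27.5 × 0.3382 = 9.301 kΩ.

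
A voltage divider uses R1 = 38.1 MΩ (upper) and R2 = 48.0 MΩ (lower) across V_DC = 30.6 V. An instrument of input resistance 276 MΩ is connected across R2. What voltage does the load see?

The load sits in parallel with R2, giving an effective lower resistance R2' = R2·R_L/(R2+R_L) = 40.89 MΩ.
Voltage divider with the loaded lower leg: V_out = 30.6 × 40.89/(38.1 + 40.89) = 30.6 × 0.5177 = 15.84 V.

V_out ≈ 15.8 V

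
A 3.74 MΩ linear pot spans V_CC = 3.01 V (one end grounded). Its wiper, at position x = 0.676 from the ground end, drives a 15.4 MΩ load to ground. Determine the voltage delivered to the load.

V_out ≈ 1.93 V

Lower segment x·R_p = 2.528 MΩ; upper segment (1−x)·R_p = 1.212 MΩ.
Lower segment in parallel with the load: 2.528 ‖ 15.4 = 2.172 MΩ.
Loaded-divider output: V_out = 3.01 × 0.6419 = 1.932 V.
(Unloaded: V_out = x·V_CC = 2.03 V.)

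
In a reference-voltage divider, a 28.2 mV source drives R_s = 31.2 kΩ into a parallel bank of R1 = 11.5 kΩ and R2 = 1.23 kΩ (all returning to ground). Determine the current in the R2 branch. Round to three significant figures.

Equivalent of the parallel group: R_p = 1.111 kΩ.
V_A by voltage divider: V_A = 28.2 × 1.111/(31.2 + 1.111) = 0.9698 mV.
Branch current I = V_A/R2 = 0.9698/1.23 = 0.7884 µA.
(Equivalently: I_total = 0.8728 µA, then current-divider fraction G_k/ΣG = 0.9034.)

I ≈ 0.788 µA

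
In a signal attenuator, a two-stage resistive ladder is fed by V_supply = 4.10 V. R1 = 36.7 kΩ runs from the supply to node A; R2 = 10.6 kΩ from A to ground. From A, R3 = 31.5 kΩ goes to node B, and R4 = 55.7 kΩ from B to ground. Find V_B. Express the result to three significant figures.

V_B ≈ 0.536 V

Node A sees R2 in parallel with the series input of stage 2, R3 + R4 = 87.20 kΩ.
R2 ‖ (R3+R4) = 9.451 kΩ.
V_A = 4.10 × 9.451/(36.7 + 9.451) = 0.8396 V.
Stage 2 is unloaded, so V_B = V_A · R4/(R3+R4) = 0.8396 × 55.7/87.20 = 0.5363 V.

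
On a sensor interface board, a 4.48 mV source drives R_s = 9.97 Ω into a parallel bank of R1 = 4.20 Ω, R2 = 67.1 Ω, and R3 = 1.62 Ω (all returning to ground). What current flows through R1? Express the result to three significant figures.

Parallel bank: R_p = 1/(1/4.20 + 1/67.1 + 1/1.62) = 1.149 Ω.
V_A = 4.48 × 1.149/11.12 = 0.4630 mV.
Branch current I = V_A/R1 = 0.4630/4.20 = 0.1102 mA.

I ≈ 0.110 mA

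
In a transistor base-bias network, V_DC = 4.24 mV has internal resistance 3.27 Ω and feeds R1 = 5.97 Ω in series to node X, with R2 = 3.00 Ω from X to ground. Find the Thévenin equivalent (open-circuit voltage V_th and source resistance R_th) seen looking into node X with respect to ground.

V_th ≈ 1.04 mV, R_th ≈ 2.26 Ω

R1' = 3.27 + 5.97 = 9.240 Ω (source resistance + R1).
Open-circuit (no load on X): V_th = V_DC · R2/(R1' + R2) = 4.24 × 3.00/(9.240 + 3.00) = 1.039 mV.
Zeroing V_DC shorts the top of R1' to ground, so R_th = R1' ‖ R2 = 2.265 Ω.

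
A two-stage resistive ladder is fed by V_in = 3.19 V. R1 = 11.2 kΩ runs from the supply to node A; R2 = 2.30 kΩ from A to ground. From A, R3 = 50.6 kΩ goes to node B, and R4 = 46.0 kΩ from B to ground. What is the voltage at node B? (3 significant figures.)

V_B ≈ 0.254 V

Looking into the second stage from A: R3 + R4 = 96.60 kΩ appears in parallel with R2.
Effective lower resistance at A: R2 ‖ 96.60 = 2.247 kΩ.
V_A = 3.19 × 2.247/(11.2 + 2.247) = 0.5330 V.
Then the unloaded second divider: V_B = V_A × R4/(R3+R4) = 0.5330 × 0.4762 = 0.2538 V.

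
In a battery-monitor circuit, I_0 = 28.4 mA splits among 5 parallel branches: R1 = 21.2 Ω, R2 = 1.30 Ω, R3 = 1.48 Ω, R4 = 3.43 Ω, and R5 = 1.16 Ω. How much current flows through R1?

ΣG = 1/21.2 + 1/1.30 + 1/1.48 + 1/3.43 + 1/1.16 = 2.646.
Current divider: I(R1) = I_0 · G_k/ΣG = 28.4 × (0.04717/2.646) = 28.4 × 0.01783 = 0.5063 mA.

I ≈ 0.506 mA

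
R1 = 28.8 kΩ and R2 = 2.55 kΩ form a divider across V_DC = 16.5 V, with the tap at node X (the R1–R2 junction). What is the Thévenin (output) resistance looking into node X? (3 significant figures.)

R_th ≈ 2.34 kΩ

With V_DC suppressed (replaced by a short), R_th = R1 ‖ R2 = (28.80 × 2.55)/(28.80 + 2.55) = 2.343 kΩ.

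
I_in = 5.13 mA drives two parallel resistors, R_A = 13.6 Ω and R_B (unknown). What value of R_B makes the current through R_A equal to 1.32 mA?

The fraction through R_A equals R_B/(R_A+R_B).
With f = 0.2573, R_B = R_A · f/(1−f) = 13.6 × 0.3465 = 4.712 Ω.

R_B ≈ 4.71 Ω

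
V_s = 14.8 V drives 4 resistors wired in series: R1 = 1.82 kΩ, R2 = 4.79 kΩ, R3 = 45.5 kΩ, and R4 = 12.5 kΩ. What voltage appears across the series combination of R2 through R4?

V ≈ 14.4 V

ΣR = 1.82 + 4.79 + 45.5 + 12.5 = 64.61 kΩ.
R_{R2..R4} = 4.79 + 45.5 + 12.5 = 62.79 kΩ.
Voltage divider: V = V_s · (62.79 / 64.61) = 14.8 × 0.9718 = 14.38 V.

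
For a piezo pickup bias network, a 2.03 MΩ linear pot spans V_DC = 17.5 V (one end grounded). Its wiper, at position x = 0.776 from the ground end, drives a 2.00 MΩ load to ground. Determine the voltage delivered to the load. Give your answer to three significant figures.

The pot divides into 0.4547 MΩ above the wiper and 1.575 MΩ below.
Lower segment in parallel with the load: 1.575 ‖ 2.00 = 0.8812 MΩ.
Loaded-divider output: V_out = 17.5 × 0.6596 = 11.54 V.

V_out ≈ 11.5 V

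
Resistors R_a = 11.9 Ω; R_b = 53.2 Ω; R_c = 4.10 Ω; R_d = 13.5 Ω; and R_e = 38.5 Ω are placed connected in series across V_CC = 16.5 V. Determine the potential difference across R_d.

V ≈ 1.84 V

ΣR = 11.9 + 53.2 + 4.10 + 13.5 + 38.5 = 121.2 Ω.
By the voltage-divider rule, V = 16.5 × 13.50/121.2 = 1.838 V.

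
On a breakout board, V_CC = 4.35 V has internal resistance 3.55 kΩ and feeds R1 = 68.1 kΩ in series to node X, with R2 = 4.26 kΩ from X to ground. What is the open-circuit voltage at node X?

R1' = 3.55 + 68.1 = 71.65 kΩ (source resistance + R1).
Open-circuit (no load on X): V_th = V_CC · R2/(R1' + R2) = 4.35 × 4.26/(71.65 + 4.26) = 0.2441 V.

V_th ≈ 0.244 V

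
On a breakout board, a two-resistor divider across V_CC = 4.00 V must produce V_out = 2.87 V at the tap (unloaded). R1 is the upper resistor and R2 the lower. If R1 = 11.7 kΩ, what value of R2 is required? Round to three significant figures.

V_out/V_CC = R2/(R1+R2) = 0.7175.
So R2 = R1 · V_out/(V_CC − V_out) = 11.7 × 2.87/(4.00 − 2.87) = 11.7 × 2.540 = 29.72 kΩ.

R2 ≈ 29.7 kΩ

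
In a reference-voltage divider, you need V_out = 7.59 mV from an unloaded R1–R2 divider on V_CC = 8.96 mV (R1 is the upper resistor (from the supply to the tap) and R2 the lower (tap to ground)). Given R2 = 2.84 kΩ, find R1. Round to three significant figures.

R1 ≈ 0.513 kΩ

Required fraction k = V_out/V_CC = 0.8471.
Rearranging, R1 = R2·(1−k)/k = 2.84 × 0.1805 = 0.5126 kΩ.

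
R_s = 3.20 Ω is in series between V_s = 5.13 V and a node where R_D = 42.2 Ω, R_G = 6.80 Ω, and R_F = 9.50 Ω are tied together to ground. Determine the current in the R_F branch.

Combine the parallel branches: R_p = (1/42.2 + 1/6.80 + 1/9.50)⁻¹ = 3.623 Ω.
V_A by voltage divider: V_A = 5.13 × 3.623/(3.20 + 3.623) = 2.724 V.
I(R_F) = V_A / R_F = 2.724/9.50 = 0.2867 A.

I ≈ 0.287 A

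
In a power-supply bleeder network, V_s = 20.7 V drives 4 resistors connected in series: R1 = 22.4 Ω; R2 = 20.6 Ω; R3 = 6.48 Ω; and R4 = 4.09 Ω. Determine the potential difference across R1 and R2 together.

Total series resistance ΣR = 22.4 + 20.6 + 6.48 + 4.09 = 53.57 Ω.
R_{R1..R2} = 22.4 + 20.6 = 43.00 Ω.
By the voltage-divider rule, V = 20.7 × 43.00/53.57 = 16.62 V.

V ≈ 16.6 V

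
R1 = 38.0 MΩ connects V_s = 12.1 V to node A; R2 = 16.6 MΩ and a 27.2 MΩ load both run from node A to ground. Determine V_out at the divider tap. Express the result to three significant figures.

V_out ≈ 2.58 V

First combine the lower leg with the load: R2 ‖ R_L = 10.31 MΩ.
Now apply the divider: V_out = 12.1 × 0.2134 = 2.582 V.
(Unloaded it would be 3.68 V; the load pulls it down.)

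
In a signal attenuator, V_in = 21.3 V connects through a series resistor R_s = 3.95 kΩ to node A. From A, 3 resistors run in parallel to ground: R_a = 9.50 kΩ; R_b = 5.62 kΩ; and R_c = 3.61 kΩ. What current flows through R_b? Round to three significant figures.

I ≈ 1.18 mA

Equivalent of the parallel group: R_p = 1.785 kΩ.
Node voltage V_A = V_in · R_p/(R_s + R_p) = 21.3 × 0.3113 = 6.630 V.
I(R_b) = V_A / R_b = 6.630/5.62 = 1.180 mA.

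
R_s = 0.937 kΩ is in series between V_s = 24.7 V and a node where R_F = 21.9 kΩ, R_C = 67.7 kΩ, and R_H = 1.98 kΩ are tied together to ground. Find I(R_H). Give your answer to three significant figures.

Combine the parallel branches: R_p = (1/21.9 + 1/67.7 + 1/1.98)⁻¹ = 1.768 kΩ.
V_A by voltage divider: V_A = 24.7 × 1.768/(0.937 + 1.768) = 16.15 V.
I(R_H) = V_A / R_H = 16.15/1.98 = 8.154 mA.

I ≈ 8.15 mA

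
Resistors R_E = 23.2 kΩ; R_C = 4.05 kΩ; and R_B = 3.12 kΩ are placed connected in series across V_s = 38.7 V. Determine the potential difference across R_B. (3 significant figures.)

V ≈ 3.98 V

Series total: ΣR = 23.2 + 4.05 + 3.12 = 30.37 kΩ.
Voltage divider: V = V_s · (3.120 / 30.37) = 38.7 × 0.1027 = 3.976 V.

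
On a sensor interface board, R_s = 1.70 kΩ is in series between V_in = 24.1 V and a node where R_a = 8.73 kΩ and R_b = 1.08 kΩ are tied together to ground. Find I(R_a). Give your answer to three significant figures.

I ≈ 0.997 mA

Combine the parallel branches: R_p = (1/8.73 + 1/1.08)⁻¹ = 0.9611 kΩ.
Node voltage V_A = V_in · R_p/(R_s + R_p) = 24.1 × 0.3612 = 8.704 V.
Branch current I = V_A/R_a = 8.704/8.73 = 0.9970 mA.
(Check via current divider: I_total = 9.056 mA; share G_k/ΣG = 0.1101 → same result.)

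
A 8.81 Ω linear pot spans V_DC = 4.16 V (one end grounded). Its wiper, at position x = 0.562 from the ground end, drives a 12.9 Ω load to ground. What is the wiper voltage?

V_out ≈ 2.00 V

The pot divides into 3.859 Ω above the wiper and 4.951 Ω below.
(x·R_p) ‖ R_L = 3.578 Ω.
Then V_out = V_DC · 3.578/(3.859 + 3.578) = 2.001 V.
(Unloaded: V_out = x·V_DC = 2.34 V.)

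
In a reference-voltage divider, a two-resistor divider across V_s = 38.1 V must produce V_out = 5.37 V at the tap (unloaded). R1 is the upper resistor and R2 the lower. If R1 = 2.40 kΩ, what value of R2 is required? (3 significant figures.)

R2 ≈ 0.394 kΩ

Required fraction k = V_out/V_s = 0.1409.
R2 = R1 · 0.1409/(1 − 0.1409) = 0.3938 kΩ.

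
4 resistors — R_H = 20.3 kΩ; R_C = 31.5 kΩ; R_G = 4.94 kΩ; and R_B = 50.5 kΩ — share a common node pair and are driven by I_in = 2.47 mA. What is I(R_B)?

I ≈ 0.161 mA

Conductances: ΣG = 1/20.3 + 1/31.5 + 1/4.94 + 1/50.5 = 0.3032 (1/kΩ).
R_B takes the fraction G_k/ΣG = 0.01980/0.3032 = 0.06530, so I = 2.47 × 0.06530 = 0.1613 mA.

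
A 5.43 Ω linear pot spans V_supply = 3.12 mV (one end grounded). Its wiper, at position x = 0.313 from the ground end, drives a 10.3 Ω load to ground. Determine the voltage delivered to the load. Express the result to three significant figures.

V_out ≈ 0.877 mV

Split the track: R_lower = x·R_p = 1.700 Ω, R_upper = (1−x)·R_p = 3.730 Ω.
(x·R_p) ‖ R_L = 1.459 Ω.
Loaded-divider output: V_out = 3.12 × 0.2811 = 0.8771 mV.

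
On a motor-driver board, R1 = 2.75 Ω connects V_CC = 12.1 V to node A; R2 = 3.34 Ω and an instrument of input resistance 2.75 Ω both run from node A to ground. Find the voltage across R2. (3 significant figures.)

V_out ≈ 4.29 V

R2 ‖ R_L = (3.34 × 2.75)/(3.34 + 2.75) = 1.508 Ω.
Voltage divider with the loaded lower leg: V_out = 12.1 × 1.508/(2.75 + 1.508) = 12.1 × 0.3542 = 4.286 V.
(Unloaded it would be 6.64 V; the load pulls it down.)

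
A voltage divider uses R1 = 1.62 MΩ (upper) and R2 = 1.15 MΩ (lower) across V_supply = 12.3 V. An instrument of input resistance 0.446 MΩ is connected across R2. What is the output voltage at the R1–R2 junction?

V_out ≈ 2.04 V

First combine the lower leg with the load: R2 ‖ R_L = 0.3214 MΩ.
Then V_out = V_supply · R2'/(R1 + R2') = 12.3 × 0.3214/1.941 = 2.036 V.
(Unloaded it would be 5.11 V; the load pulls it down.)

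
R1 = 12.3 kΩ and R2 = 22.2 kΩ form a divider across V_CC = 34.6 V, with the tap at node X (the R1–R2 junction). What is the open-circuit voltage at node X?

Open-circuit (no load on X): V_th = V_CC · R2/(R1 + R2) = 34.6 × 22.2/(12.30 + 22.2) = 22.26 V.

V_th ≈ 22.3 V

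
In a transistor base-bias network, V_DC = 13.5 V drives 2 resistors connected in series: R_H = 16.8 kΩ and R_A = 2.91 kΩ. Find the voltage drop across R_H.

V ≈ 11.5 V

Series total: ΣR = 16.8 + 2.91 = 19.71 kΩ.
By the voltage-divider rule, V = 13.5 × 16.80/19.71 = 11.51 V.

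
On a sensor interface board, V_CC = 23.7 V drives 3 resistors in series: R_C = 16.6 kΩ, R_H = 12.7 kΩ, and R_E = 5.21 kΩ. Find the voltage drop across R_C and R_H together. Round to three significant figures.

Series total: ΣR = 16.6 + 12.7 + 5.21 = 34.51 kΩ.
R_{R_C..R_H} = 16.6 + 12.7 = 29.30 kΩ.
V = V_CC · R/ΣR = 23.7 × 0.8490 = 20.12 V.

V ≈ 20.1 V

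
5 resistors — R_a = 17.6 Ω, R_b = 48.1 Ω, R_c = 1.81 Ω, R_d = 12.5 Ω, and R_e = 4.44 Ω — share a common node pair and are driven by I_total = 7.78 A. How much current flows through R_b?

I ≈ 0.173 A

Conductances: ΣG = 1/17.6 + 1/48.1 + 1/1.81 + 1/12.5 + 1/4.44 = 0.9353 (1/Ω).
Current divider: I(R_b) = I_total · G_k/ΣG = 7.78 × (0.02079/0.9353) = 7.78 × 0.02223 = 0.1729 A.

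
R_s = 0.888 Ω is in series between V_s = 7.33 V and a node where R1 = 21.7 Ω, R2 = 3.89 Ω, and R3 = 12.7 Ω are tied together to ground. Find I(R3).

I ≈ 0.431 A

Parallel bank: R_p = 1/(1/21.7 + 1/3.89 + 1/12.7) = 2.619 Ω.
Node voltage V_A = V_s · R_p/(R_s + R_p) = 7.33 × 0.7468 = 5.474 V.
Branch current I = V_A/R3 = 5.474/12.7 = 0.4310 A.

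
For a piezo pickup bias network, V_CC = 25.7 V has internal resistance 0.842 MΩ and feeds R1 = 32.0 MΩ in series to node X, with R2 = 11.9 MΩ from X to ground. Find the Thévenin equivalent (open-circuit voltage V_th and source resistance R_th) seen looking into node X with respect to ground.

V_th ≈ 6.84 V, R_th ≈ 8.73 MΩ

R1' = 0.842 + 32.0 = 32.84 MΩ (source resistance + R1).
Open-circuit (no load on X): V_th = V_CC · R2/(R1' + R2) = 25.7 × 11.9/(32.84 + 11.9) = 6.835 V.
Zeroing V_CC shorts the top of R1' to ground, so R_th = R1' ‖ R2 = 8.735 MΩ.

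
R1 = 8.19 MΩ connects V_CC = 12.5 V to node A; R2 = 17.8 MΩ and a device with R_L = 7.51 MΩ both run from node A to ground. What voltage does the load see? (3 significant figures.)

V_out ≈ 4.90 V

R2 ‖ R_L = (17.8 × 7.51)/(17.8 + 7.51) = 5.282 MΩ.
Voltage divider with the loaded lower leg: V_out = 12.5 × 5.282/(8.19 + 5.282) = 12.5 × 0.3921 = 4.901 V.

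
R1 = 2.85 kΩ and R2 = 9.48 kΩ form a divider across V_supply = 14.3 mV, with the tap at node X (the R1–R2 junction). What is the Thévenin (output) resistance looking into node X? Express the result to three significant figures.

With V_supply suppressed (replaced by a short), R_th = R1 ‖ R2 = (2.850 × 9.48)/(2.850 + 9.48) = 2.191 kΩ.

R_th ≈ 2.19 kΩ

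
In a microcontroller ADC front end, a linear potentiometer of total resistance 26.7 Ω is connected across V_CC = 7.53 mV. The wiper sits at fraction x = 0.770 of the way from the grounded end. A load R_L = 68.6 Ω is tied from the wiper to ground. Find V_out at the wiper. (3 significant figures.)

V_out ≈ 5.42 mV

Split the track: R_lower = x·R_p = 20.56 Ω, R_upper = (1−x)·R_p = 6.141 Ω.
R_L loads the lower segment: effective lower R = 15.82 Ω.
V_out = 7.53 × 15.82/(6.141 + 15.82) = 5.424 mV.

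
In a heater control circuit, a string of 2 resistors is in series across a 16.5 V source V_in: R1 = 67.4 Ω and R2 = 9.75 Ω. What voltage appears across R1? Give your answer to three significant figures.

V ≈ 14.4 V

ΣR = 67.4 + 9.75 = 77.15 Ω.
By the voltage-divider rule, V = 16.5 × 67.40/77.15 = 14.41 V.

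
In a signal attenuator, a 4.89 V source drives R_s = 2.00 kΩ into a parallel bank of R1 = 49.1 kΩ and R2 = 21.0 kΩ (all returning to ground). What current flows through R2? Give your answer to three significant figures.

I ≈ 0.205 mA

Parallel bank: R_p = 1/(1/49.1 + 1/21.0) = 14.71 kΩ.
Node voltage V_A = V_in · R_p/(R_s + R_p) = 4.89 × 0.8803 = 4.305 V.
Branch current I = V_A/R2 = 4.305/21.0 = 0.2050 mA.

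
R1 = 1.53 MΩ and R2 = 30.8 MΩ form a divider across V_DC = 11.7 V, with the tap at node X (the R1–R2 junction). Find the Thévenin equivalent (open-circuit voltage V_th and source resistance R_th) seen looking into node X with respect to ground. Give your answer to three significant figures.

V_th ≈ 11.1 V, R_th ≈ 1.46 MΩ

V_th is the unloaded tap voltage: V_DC · R2/(R1+R2) = 11.7 × 0.9527 = 11.15 V.
Looking into X with the source shorted: R_th = R1·R2/(R1+R2) = 1.530 × 30.8/32.33 = 1.458 MΩ.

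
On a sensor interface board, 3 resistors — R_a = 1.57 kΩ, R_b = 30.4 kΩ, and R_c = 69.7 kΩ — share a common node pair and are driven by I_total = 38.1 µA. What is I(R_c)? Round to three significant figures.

I ≈ 0.799 µA

Total conductance ΣG = 1/1.57 + 1/30.4 + 1/69.7 = 0.6842 (units of 1/kΩ).
Current divider: I(R_c) = I_total · G_k/ΣG = 38.1 × (0.01435/0.6842) = 38.1 × 0.02097 = 0.7989 µA.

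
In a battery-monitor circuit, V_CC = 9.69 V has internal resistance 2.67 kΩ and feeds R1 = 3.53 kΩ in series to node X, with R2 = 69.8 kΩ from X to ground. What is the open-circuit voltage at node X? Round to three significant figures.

R1' = 2.67 + 3.53 = 6.200 kΩ (source resistance + R1).
With X open, the divider is unloaded: V_th = 9.69 × 69.8/76.00 = 8.899 V.

V_th ≈ 8.90 V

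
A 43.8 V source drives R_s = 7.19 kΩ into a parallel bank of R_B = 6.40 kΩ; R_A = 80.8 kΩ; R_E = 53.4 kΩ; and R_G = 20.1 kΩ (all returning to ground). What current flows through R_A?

I ≈ 0.200 mA

Equivalent of the parallel group: R_p = 4.218 kΩ.
Node voltage V_A = V_DC · R_p/(R_s + R_p) = 43.8 × 0.3697 = 16.19 V.
I(R_A) = V_A / R_A = 16.19/80.8 = 0.2004 mA.
(Equivalently: I_total = 3.840 mA, then current-divider fraction G_k/ΣG = 0.05220.)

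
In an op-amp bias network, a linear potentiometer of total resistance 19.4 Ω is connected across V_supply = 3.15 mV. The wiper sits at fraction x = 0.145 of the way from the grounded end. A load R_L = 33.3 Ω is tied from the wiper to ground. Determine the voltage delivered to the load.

Split the track: R_lower = x·R_p = 2.813 Ω, R_upper = (1−x)·R_p = 16.59 Ω.
Lower segment in parallel with the load: 2.813 ‖ 33.3 = 2.594 Ω.
Loaded-divider output: V_out = 3.15 × 0.1352 = 0.4260 mV.
(Unloaded: V_out = x·V_supply = 0.457 mV.)

V_out ≈ 0.426 mV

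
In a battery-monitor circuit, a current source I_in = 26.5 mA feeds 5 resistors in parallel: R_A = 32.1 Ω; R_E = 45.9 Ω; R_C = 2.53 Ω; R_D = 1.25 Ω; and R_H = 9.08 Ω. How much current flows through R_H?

I ≈ 2.15 mA

Conductances: ΣG = 1/32.1 + 1/45.9 + 1/2.53 + 1/1.25 + 1/9.08 = 1.358 (1/Ω).
Current divider: I(R_H) = I_in · G_k/ΣG = 26.5 × (0.1101/1.358) = 26.5 × 0.08108 = 2.149 mA.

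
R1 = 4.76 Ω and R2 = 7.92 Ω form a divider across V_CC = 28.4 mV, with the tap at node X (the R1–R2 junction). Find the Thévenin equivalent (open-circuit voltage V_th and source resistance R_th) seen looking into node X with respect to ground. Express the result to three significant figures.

Open-circuit (no load on X): V_th = V_CC · R2/(R1 + R2) = 28.4 × 7.92/(4.760 + 7.92) = 17.74 mV.
With V_CC suppressed (replaced by a short), R_th = R1 ‖ R2 = (4.760 × 7.92)/(4.760 + 7.92) = 2.973 Ω.

V_th ≈ 17.7 mV, R_th ≈ 2.97 Ω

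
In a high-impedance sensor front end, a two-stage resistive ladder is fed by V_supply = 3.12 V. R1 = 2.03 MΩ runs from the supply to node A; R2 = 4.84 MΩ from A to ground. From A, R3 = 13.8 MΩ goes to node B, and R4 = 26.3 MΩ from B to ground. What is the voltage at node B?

Node A sees R2 in parallel with the series input of stage 2, R3 + R4 = 40.10 MΩ.
Effective lower resistance at A: R2 ‖ 40.10 = 4.319 MΩ.
V_A = 3.12 × 4.319/(2.03 + 4.319) = 2.122 V.
Stage 2 is unloaded, so V_B = V_A · R4/(R3+R4) = 2.122 × 26.3/40.10 = 1.392 V.

V_B ≈ 1.39 V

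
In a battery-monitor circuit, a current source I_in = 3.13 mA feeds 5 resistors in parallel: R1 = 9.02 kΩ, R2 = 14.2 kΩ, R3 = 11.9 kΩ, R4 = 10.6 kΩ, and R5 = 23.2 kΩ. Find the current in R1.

I ≈ 0.862 mA

Conductances: ΣG = 1/9.02 + 1/14.2 + 1/11.9 + 1/10.6 + 1/23.2 = 0.4028 (1/kΩ).
By the current-divider rule, I = I_in · G_k/ΣG = 3.13 × 0.2753 = 0.8616 mA.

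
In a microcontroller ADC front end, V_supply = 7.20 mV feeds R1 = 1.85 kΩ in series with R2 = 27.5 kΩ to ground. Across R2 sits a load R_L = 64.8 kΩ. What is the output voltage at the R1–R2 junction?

First combine the lower leg with the load: R2 ‖ R_L = 19.31 kΩ.
Now apply the divider: V_out = 7.20 × 0.9126 = 6.570 mV.

V_out ≈ 6.57 mV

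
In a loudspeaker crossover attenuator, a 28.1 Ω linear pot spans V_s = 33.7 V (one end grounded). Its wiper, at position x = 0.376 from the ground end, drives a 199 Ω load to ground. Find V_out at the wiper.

The pot divides into 17.53 Ω above the wiper and 10.57 Ω below.
(x·R_p) ‖ R_L = 10.03 Ω.
Then V_out = V_s · 10.03/(17.53 + 10.03) = 12.26 V.
(Unloaded: V_out = x·V_s = 12.7 V.)

V_out ≈ 12.3 V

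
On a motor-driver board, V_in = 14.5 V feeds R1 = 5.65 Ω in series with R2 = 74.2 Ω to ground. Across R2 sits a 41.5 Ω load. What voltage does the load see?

V_out ≈ 12.0 V

R2 ‖ R_L = (74.2 × 41.5)/(74.2 + 41.5) = 26.61 Ω.
Voltage divider with the loaded lower leg: V_out = 14.5 × 26.61/(5.65 + 26.61) = 14.5 × 0.8249 = 11.96 V.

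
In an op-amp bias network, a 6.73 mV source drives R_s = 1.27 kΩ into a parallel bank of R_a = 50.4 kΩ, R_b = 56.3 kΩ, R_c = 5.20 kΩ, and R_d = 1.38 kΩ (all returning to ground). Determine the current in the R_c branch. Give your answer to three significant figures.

I ≈ 0.585 µA

Equivalent of the parallel group: R_p = 1.048 kΩ.
Node voltage V_A = V_supply · R_p/(R_s + R_p) = 6.73 × 0.4520 = 3.042 mV.
Branch current I = V_A/R_c = 3.042/5.20 = 0.5850 µA.
(Equivalently: I_total = 2.904 µA, then current-divider fraction G_k/ΣG = 0.2015.)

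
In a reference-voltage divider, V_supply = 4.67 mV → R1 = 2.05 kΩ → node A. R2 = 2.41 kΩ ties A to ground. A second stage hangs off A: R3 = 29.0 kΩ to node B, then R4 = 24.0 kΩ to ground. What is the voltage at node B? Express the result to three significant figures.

Node A sees R2 in parallel with the series input of stage 2, R3 + R4 = 53.00 kΩ.
R2 ‖ (R3+R4) = 2.305 kΩ.
First divider: V_A = V_supply · 2.305/(2.05 + 2.305) = 2.472 mV.
Then the unloaded second divider: V_B = V_A × R4/(R3+R4) = 2.472 × 0.4528 = 1.119 mV.

V_B ≈ 1.12 mV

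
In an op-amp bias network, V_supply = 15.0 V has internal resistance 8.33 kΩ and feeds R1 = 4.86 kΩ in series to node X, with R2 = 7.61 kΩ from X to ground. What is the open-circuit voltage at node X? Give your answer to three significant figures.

V_th ≈ 5.49 V

R1' = 8.33 + 4.86 = 13.19 kΩ (source resistance + R1).
V_th is the unloaded tap voltage: V_supply · R2/(R1'+R2) = 15.0 × 0.3659 = 5.488 V.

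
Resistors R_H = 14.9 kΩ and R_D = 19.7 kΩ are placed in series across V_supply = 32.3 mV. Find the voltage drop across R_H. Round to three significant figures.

V ≈ 13.9 mV

ΣR = 14.9 + 19.7 = 34.60 kΩ.
By the voltage-divider rule, V = 32.3 × 14.90/34.60 = 13.91 mV.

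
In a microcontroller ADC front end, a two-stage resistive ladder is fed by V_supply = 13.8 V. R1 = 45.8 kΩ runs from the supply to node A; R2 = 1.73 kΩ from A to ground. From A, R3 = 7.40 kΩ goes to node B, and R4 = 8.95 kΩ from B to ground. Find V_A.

Looking into the second stage from A: R3 + R4 = 16.35 kΩ appears in parallel with R2.
Effective lower resistance at A: R2 ‖ 16.35 = 1.564 kΩ.
First divider: V_A = V_supply · 1.564/(45.8 + 1.564) = 0.4558 V.

V_A ≈ 0.456 V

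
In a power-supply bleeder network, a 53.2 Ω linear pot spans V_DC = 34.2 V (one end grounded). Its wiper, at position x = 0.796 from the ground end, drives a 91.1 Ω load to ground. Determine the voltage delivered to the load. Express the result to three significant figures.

V_out ≈ 24.9 V

The pot divides into 10.85 Ω above the wiper and 42.35 Ω below.
(x·R_p) ‖ R_L = 28.91 Ω.
V_out = 34.2 × 28.91/(10.85 + 28.91) = 24.87 V.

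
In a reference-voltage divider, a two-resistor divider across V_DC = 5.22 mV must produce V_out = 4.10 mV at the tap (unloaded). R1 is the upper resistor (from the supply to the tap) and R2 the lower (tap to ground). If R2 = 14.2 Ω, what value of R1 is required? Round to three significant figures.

V_out/V_DC = R2/(R1+R2) = 0.7854.
Rearranging, R1 = R2·(1−k)/k = 14.2 × 0.2732 = 3.879 Ω.

R1 ≈ 3.88 Ω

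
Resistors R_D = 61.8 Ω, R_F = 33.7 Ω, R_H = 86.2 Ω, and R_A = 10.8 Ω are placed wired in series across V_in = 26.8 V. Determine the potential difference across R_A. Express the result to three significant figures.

V ≈ 1.50 V

ΣR = 61.8 + 33.7 + 86.2 + 10.8 = 192.5 Ω.
V = V_in · R/ΣR = 26.8 × 0.05610 = 1.504 V.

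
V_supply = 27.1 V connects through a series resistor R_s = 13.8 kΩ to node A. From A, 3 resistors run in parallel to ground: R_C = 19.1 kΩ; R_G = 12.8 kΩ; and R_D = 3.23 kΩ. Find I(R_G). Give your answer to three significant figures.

Parallel bank: R_p = 1/(1/19.1 + 1/12.8 + 1/3.23) = 2.272 kΩ.
V_A = 27.1 × 2.272/16.07 = 3.831 V.
I(R_G) = V_A / R_G = 3.831/12.8 = 0.2993 mA.

I ≈ 0.299 mA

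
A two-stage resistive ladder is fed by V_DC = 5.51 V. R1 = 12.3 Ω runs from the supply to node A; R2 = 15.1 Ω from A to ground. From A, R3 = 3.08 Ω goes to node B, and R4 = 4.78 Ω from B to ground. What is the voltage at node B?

V_B ≈ 0.992 V

Looking into the second stage from A: R3 + R4 = 7.860 Ω appears in parallel with R2.
R2 ‖ (R3+R4) = 5.169 Ω.
So V_A = 5.51 × 0.2959 = 1.630 V.
V_B = V_A × 0.6081 = 0.9915 V.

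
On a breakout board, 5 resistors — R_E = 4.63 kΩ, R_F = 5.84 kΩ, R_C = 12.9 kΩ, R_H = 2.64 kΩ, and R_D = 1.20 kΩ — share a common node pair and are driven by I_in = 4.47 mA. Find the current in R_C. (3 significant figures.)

ΣG = 1/4.63 + 1/5.84 + 1/12.9 + 1/2.64 + 1/1.20 = 1.677.
R_C takes the fraction G_k/ΣG = 0.07752/1.677 = 0.04623, so I = 4.47 × 0.04623 = 0.2066 mA.

I ≈ 0.207 mA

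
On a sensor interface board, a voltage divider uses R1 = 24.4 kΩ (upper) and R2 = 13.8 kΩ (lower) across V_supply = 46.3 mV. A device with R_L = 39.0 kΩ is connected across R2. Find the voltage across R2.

R2 ‖ R_L = (13.8 × 39.0)/(13.8 + 39.0) = 10.19 kΩ.
Voltage divider with the loaded lower leg: V_out = 46.3 × 10.19/(24.4 + 10.19) = 46.3 × 0.2947 = 13.64 mV.

V_out ≈ 13.6 mV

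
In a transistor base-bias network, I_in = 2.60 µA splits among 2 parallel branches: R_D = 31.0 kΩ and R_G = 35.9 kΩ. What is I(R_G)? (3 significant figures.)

I ≈ 1.20 µA

Two-branch current divider: I_k = I_in · R_other/(R_1 + R_2).
I(R_G) = 2.60 × 31.0/(31.0 + 35.9) = 2.60 × 0.4634 = 1.205 µA.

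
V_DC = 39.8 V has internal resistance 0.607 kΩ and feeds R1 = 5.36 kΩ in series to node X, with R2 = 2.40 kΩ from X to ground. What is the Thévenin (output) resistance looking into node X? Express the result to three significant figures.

R1' = 0.607 + 5.36 = 5.967 kΩ (source resistance + R1).
With V_DC suppressed (replaced by a short), R_th = R1' ‖ R2 = (5.967 × 2.40)/(5.967 + 2.40) = 1.712 kΩ.

R_th ≈ 1.71 kΩ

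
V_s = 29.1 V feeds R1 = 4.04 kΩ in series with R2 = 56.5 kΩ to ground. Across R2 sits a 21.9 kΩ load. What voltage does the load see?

V_out ≈ 23.2 V

R2 ‖ R_L = (56.5 × 21.9)/(56.5 + 21.9) = 15.78 kΩ.
Voltage divider with the loaded lower leg: V_out = 29.1 × 15.78/(4.04 + 15.78) = 29.1 × 0.7962 = 23.17 V.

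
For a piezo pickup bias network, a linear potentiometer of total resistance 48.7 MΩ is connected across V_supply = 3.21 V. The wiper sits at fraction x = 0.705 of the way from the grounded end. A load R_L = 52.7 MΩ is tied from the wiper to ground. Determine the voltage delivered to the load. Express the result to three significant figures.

Lower segment x·R_p = 34.33 MΩ; upper segment (1−x)·R_p = 14.37 MΩ.
R_L loads the lower segment: effective lower R = 20.79 MΩ.
Loaded-divider output: V_out = 3.21 × 0.5913 = 1.898 V.

V_out ≈ 1.90 V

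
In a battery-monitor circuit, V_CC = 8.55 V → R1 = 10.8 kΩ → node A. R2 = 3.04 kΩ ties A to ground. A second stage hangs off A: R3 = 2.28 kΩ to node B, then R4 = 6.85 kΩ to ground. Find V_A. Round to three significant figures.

V_A ≈ 1.49 V

The second stage (R3 + R4 = 9.130 kΩ) loads node A in parallel with R2.
Effective lower resistance at A: R2 ‖ 9.130 = 2.281 kΩ.
First divider: V_A = V_CC · 2.281/(10.8 + 2.281) = 1.491 V.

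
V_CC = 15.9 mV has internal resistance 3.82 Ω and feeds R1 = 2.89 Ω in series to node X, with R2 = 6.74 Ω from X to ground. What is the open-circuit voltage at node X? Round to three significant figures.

R1' = 3.82 + 2.89 = 6.710 Ω (source resistance + R1).
V_th is the unloaded tap voltage: V_CC · R2/(R1'+R2) = 15.9 × 0.5011 = 7.968 mV.

V_th ≈ 7.97 mV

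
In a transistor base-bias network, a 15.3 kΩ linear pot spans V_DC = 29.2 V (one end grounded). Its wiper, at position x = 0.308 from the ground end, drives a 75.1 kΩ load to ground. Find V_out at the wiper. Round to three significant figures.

Split the track: R_lower = x·R_p = 4.712 kΩ, R_upper = (1−x)·R_p = 10.59 kΩ.
Lower segment in parallel with the load: 4.712 ‖ 75.1 = 4.434 kΩ.
Loaded-divider output: V_out = 29.2 × 0.2952 = 8.619 V.
(Unloaded: V_out = x·V_DC = 8.99 V.)

V_out ≈ 8.62 V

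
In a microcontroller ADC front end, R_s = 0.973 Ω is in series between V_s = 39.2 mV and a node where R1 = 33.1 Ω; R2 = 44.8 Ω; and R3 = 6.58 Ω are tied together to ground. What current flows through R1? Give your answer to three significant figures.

I ≈ 0.988 mA

Combine the parallel branches: R_p = (1/33.1 + 1/44.8 + 1/6.58)⁻¹ = 4.890 Ω.
V_A = 39.2 × 4.890/5.863 = 32.69 mV.
I(R1) = V_A / R1 = 32.69/33.1 = 0.9877 mA.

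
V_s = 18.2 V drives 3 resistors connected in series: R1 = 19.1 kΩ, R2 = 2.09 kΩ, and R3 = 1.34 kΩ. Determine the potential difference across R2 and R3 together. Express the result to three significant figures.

ΣR = 19.1 + 2.09 + 1.34 = 22.53 kΩ.
R_{R2..R3} = 2.09 + 1.34 = 3.430 kΩ.
Voltage divider: V = V_s · (3.430 / 22.53) = 18.2 × 0.1522 = 2.771 V.

V ≈ 2.77 V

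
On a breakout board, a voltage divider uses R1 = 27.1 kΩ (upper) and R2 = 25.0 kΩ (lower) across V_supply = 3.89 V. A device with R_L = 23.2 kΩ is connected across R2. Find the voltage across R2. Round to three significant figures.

The load sits in parallel with R2, giving an effective lower resistance R2' = R2·R_L/(R2+R_L) = 12.03 kΩ.
Now apply the divider: V_out = 3.89 × 0.3075 = 1.196 V.
(Unloaded it would be 1.87 V; the load pulls it down.)

V_out ≈ 1.20 V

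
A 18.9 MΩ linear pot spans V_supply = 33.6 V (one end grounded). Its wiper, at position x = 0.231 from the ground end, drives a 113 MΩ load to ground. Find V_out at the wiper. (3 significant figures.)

Lower segment x·R_p = 4.366 MΩ; upper segment (1−x)·R_p = 14.53 MΩ.
(x·R_p) ‖ R_L = 4.203 MΩ.
Loaded-divider output: V_out = 33.6 × 0.2243 = 7.538 V.

V_out ≈ 7.54 V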